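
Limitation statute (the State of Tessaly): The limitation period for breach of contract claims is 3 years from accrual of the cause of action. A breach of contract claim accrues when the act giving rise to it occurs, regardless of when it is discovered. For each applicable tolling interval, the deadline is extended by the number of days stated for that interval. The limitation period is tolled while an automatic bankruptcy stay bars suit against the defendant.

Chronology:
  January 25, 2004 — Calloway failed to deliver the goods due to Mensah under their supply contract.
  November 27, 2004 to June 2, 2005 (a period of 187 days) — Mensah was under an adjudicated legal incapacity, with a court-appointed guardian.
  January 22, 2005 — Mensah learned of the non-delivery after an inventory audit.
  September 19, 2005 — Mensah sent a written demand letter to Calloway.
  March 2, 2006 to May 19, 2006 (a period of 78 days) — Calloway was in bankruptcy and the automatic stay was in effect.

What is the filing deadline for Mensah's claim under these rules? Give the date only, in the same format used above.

April 13, 2007

Accrual is governed by the date of the act, so the period began to run on January 25, 2004; the later discovery on January 22, 2005 is irrelevant under the stated rule.
3 years from January 25, 2004 is January 25, 2007.
The automatic bankruptcy stay from March 2, 2006 to May 19, 2006 tolled the period for 78 days, extending the deadline to April 13, 2007.
The plaintiff's legal incapacity from November 27, 2004 to June 2, 2005 does not toll the period, because no stated rule makes the plaintiff's incapacity a tolling event.
Nothing else in the chronology tolls or restarts the period.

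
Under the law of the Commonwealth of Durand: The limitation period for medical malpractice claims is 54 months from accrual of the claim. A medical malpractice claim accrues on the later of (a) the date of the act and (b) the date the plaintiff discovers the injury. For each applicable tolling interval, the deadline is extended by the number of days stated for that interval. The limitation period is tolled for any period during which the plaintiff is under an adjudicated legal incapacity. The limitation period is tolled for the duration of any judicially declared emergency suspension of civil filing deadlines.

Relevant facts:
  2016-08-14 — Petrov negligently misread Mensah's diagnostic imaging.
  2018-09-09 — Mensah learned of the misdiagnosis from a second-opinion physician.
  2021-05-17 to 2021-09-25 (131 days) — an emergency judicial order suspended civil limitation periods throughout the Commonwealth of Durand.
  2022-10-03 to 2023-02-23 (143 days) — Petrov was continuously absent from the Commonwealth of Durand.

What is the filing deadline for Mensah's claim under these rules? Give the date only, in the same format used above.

2023-07-18

The claim accrued on 2018-09-09 — the later of the 2016-08-14 act and the 2018-09-09 discovery.
54 months from 2018-09-09 is 2023-03-09.
The emergency suspension of filing deadlines from 2021-05-17 to 2021-09-25 tolled the period for 131 days, extending the deadline to 2023-07-18.
No stated provision tolls the period for the defendant's absence, so the interval from 2022-10-03 to 2023-02-23 has no effect on the deadline.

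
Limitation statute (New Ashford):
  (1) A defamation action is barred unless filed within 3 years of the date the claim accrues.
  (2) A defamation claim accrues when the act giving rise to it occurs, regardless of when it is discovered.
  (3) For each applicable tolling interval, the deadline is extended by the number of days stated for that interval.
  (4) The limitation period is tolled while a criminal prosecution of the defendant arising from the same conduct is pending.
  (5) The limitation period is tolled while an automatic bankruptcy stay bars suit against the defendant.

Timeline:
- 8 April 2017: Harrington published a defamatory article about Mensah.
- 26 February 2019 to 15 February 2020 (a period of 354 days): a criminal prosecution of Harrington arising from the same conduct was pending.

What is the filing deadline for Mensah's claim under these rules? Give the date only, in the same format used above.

The limitation period began to run on 8 April 2017.
3 years from 8 April 2017 is 8 April 2020.
The pending criminal prosecution from 26 February 2019 to 15 February 2020 tolled the period for 354 days, extending the deadline to 28 March 2021.

28 March 2021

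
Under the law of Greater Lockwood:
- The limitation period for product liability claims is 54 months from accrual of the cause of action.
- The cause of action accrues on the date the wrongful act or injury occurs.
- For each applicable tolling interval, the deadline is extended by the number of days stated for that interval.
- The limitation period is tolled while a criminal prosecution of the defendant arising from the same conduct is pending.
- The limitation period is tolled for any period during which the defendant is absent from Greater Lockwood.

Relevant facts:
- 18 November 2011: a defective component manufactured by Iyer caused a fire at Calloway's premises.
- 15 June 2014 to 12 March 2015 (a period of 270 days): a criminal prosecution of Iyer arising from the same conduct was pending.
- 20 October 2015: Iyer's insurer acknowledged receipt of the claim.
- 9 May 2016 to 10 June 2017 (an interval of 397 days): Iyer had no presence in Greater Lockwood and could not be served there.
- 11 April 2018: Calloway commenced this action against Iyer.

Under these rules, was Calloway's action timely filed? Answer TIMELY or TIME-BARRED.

The cause of action accrued on 18 November 2011, the date of the act.
The untolled deadline — 54 months after 18 November 2011 — is 18 May 2016.
The period was tolled for 270 days by the pending criminal prosecution (15 June 2014 to 12 March 2015), pushing the deadline to 12 February 2017.
The defendant's absence from the jurisdiction from 9 May 2016 to 10 June 2017 tolled the period for 397 days, extending the deadline to 16 March 2018.
None of the other events listed affects the running of the period under the stated rules.
Filing on 11 April 2018 missed the 16 March 2018 deadline — the action is time-barred.

TIME-BARRED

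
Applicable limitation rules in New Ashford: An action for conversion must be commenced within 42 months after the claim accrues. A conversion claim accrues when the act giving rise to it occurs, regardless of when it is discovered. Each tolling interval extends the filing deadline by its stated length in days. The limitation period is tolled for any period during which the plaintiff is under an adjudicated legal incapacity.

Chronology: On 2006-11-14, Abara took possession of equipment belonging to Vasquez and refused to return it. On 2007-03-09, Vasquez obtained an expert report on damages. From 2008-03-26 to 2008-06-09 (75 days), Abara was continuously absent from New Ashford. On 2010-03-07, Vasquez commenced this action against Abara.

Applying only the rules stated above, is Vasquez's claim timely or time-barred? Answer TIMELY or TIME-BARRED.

The limitation period began to run on 2006-11-14.
Adding the 42 months base period to 2006-11-14 gives a deadline of 2010-05-14, before any tolling.
No stated provision tolls the period for the defendant's absence, so the interval from 2008-03-26 to 2008-06-09 has no effect on the deadline.
None of the other events listed affects the running of the period under the stated rules.
Vasquez filed on 2010-03-07, before the 2010-05-14 deadline, so the action is timely.

TIMELY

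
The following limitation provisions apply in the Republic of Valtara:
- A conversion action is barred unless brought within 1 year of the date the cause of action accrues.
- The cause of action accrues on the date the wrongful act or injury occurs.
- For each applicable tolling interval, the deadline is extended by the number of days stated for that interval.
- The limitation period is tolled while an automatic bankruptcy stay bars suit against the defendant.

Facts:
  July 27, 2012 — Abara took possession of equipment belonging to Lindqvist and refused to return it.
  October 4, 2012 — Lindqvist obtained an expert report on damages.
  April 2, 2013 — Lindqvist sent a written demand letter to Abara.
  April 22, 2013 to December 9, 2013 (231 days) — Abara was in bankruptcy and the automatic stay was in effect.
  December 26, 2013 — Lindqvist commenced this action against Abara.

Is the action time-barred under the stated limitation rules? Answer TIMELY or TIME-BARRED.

TIMELY

The claim accrued on July 27, 2012, when the wrongful act occurred.
The untolled deadline — 1 year after July 27, 2012 — is July 27, 2013.
The automatic bankruptcy stay from April 22, 2013 to December 9, 2013 tolled the period for 231 days, extending the deadline to March 15, 2014.
The other events in the timeline have no effect on the limitation period under the stated rules.
The December 26, 2013 filing precedes the March 15, 2014 deadline; the claim is timely.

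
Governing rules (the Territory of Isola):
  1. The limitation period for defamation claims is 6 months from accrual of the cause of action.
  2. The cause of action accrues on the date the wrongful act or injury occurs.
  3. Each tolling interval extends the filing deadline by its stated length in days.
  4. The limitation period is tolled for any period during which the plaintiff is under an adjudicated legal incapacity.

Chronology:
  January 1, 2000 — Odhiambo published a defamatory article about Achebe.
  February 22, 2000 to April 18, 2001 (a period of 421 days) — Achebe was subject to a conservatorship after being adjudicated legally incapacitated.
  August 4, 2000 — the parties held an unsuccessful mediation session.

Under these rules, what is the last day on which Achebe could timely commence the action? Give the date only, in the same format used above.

August 26, 2001

The limitation period began to run on January 1, 2000.
The untolled deadline — 6 months after January 1, 2000 — is July 1, 2000.
The period was tolled for 421 days by the plaintiff's legal incapacity (February 22, 2000 to April 18, 2001), pushing the deadline to August 26, 2001.
The other events in the timeline have no effect on the limitation period under the stated rules.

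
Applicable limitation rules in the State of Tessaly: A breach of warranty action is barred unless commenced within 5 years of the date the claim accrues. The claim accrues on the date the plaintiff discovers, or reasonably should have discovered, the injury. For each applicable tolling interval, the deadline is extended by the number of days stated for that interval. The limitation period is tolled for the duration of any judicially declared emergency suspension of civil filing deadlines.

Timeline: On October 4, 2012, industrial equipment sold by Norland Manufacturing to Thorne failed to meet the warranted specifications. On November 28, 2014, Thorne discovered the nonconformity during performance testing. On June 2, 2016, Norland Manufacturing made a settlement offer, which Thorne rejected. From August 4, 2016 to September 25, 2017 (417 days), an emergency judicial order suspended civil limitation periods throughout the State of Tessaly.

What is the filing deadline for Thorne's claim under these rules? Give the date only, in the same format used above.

Accrual is tied to discovery, so the period began on November 28, 2014 rather than on October 4, 2012 when the act occurred.
Adding the 5 years base period to November 28, 2014 gives a deadline of November 28, 2019, before any tolling.
The period was tolled for 417 days by the emergency suspension of filing deadlines (August 4, 2016 to September 25, 2017), pushing the deadline to January 18, 2021.
None of the other events listed affects the running of the period under the stated rules.

January 18, 2021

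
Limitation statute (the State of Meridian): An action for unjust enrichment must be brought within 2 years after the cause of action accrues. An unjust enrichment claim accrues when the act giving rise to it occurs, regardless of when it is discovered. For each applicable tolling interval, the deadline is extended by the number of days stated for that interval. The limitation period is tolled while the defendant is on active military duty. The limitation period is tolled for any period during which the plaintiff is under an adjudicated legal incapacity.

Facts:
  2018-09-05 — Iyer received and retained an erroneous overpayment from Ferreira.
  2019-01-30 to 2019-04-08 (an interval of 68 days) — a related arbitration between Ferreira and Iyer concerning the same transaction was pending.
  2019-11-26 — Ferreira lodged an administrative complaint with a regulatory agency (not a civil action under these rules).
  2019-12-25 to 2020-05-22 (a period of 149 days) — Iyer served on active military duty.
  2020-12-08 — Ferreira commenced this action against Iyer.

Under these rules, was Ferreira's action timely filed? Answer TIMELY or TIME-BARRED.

The cause of action accrued on 2018-09-05, the date of the act.
The untolled deadline — 2 years after 2018-09-05 — is 2020-09-05.
Because the defendant's active military service ran from 2019-12-25 to 2020-05-22, the deadline is extended by 149 days to 2021-02-01.
The pending related arbitration from 2019-01-30 to 2019-04-08 does not toll the period, because no stated rule makes a pending arbitration a tolling event.
Nothing else in the chronology tolls or restarts the period.
Filing on 2020-12-08 beat the 2021-02-01 deadline — the action is timely.

TIMELY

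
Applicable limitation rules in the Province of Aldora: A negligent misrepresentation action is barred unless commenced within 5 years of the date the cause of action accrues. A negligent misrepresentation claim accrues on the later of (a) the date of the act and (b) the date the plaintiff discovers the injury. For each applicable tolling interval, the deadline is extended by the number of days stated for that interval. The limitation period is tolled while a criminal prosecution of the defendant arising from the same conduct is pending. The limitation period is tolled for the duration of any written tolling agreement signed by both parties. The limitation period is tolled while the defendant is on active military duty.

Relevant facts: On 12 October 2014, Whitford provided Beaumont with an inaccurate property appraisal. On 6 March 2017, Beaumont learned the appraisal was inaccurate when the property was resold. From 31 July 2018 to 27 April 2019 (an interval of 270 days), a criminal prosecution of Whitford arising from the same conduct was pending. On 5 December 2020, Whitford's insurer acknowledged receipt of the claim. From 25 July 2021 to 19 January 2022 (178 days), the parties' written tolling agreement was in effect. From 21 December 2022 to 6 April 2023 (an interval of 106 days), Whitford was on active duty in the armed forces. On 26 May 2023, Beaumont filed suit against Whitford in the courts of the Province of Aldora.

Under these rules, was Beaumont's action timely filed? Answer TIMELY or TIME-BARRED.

Taking the later of the act (12 October 2014) and discovery (6 March 2017), the claim accrued on 6 March 2017.
Adding the 5 years base period to 6 March 2017 gives a deadline of 6 March 2022, before any tolling.
The pending criminal prosecution from 31 July 2018 to 27 April 2019 tolled the period for 270 days, extending the deadline to 1 December 2022.
Because the written tolling agreement ran from 25 July 2021 to 19 January 2022, the deadline is extended by 178 days to 28 May 2023.
Because the defendant's active military service ran from 21 December 2022 to 6 April 2023, the deadline is extended by 106 days to 11 September 2023.
Nothing else in the chronology tolls or restarts the period.
The 26 May 2023 filing precedes the 11 September 2023 deadline; the claim is timely.

TIMELY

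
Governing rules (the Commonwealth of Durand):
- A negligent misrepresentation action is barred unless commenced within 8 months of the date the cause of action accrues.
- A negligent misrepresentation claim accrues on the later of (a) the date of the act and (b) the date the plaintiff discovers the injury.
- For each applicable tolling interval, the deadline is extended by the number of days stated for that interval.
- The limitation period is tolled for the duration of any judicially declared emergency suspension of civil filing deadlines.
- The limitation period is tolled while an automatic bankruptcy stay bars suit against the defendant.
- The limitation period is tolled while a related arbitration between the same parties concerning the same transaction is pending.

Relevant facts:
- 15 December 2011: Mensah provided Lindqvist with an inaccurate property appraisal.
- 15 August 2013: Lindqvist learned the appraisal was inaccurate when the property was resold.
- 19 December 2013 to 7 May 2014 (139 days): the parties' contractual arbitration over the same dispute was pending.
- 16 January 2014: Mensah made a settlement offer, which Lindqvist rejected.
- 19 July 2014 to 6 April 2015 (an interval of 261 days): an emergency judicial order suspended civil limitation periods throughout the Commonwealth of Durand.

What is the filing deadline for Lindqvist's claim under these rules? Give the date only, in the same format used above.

Taking the later of the act (15 December 2011) and discovery (15 August 2013), the claim accrued on 15 August 2013.
The untolled deadline — 8 months after 15 August 2013 — is 15 April 2014.
The pending related arbitration from 19 December 2013 to 7 May 2014 tolled the period for 139 days, extending the deadline to 1 September 2014.
The period was tolled for 261 days by the emergency suspension of filing deadlines (19 July 2014 to 6 April 2015), pushing the deadline to 20 May 2015.
Nothing else in the chronology tolls or restarts the period.

20 May 2015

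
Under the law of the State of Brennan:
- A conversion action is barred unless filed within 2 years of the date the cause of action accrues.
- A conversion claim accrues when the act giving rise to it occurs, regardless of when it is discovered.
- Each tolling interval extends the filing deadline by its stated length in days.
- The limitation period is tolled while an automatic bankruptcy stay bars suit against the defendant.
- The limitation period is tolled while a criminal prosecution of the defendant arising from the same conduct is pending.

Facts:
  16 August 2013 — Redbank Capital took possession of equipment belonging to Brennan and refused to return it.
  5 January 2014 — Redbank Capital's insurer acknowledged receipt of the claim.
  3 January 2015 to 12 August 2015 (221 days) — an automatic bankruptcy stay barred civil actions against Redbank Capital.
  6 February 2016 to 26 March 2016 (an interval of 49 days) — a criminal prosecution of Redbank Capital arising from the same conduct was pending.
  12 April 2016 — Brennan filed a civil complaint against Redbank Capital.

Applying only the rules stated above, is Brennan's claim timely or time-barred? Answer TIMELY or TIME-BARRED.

TIMELY

The claim accrued on 16 August 2013, when the wrongful act occurred.
The untolled deadline — 2 years after 16 August 2013 — is 16 August 2015.
Because the automatic bankruptcy stay ran from 3 January 2015 to 12 August 2015, the deadline is extended by 221 days to 24 March 2016.
The period was tolled for 49 days by the pending criminal prosecution (6 February 2016 to 26 March 2016), pushing the deadline to 12 May 2016.
None of the other events listed affects the running of the period under the stated rules.
Filing on 12 April 2016 beat the 12 May 2016 deadline — the action is timely.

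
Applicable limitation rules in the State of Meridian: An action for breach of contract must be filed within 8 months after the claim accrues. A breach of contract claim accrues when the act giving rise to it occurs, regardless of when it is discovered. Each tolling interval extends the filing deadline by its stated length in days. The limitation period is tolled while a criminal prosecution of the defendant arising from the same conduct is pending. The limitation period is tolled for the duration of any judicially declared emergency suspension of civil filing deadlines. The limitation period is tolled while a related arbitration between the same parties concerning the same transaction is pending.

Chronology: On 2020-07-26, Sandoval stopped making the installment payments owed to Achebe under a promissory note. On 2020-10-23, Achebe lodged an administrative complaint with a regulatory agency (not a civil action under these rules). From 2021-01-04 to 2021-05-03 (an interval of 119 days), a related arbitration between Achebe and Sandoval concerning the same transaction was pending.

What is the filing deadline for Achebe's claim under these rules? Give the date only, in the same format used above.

2021-07-23

The claim accrued on 2020-07-26, when the wrongful act occurred.
The untolled deadline — 8 months after 2020-07-26 — is 2021-03-26.
Because the pending related arbitration ran from 2021-01-04 to 2021-05-03, the deadline is extended by 119 days to 2021-07-23.
None of the other events listed affects the running of the period under the stated rules.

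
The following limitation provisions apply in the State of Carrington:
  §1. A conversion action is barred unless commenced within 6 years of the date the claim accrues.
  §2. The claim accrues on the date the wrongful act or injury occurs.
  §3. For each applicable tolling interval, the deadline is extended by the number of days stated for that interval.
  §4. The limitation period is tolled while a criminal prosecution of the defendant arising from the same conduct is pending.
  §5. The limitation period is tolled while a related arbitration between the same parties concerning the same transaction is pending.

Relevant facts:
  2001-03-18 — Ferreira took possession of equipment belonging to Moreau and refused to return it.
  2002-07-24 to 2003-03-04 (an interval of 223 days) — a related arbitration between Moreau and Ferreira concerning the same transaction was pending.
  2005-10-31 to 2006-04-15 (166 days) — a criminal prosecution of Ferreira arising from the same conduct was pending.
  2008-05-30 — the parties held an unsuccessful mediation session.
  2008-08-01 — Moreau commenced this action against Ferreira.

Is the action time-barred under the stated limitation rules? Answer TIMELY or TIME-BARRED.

The claim accrued on 2001-03-18, the date of the act.
The untolled deadline — 6 years after 2001-03-18 — is 2007-03-18.
The pending related arbitration from 2002-07-24 to 2003-03-04 tolled the period for 223 days, extending the deadline to 2007-10-27.
The period was tolled for 166 days by the pending criminal prosecution (2005-10-31 to 2006-04-15), pushing the deadline to 2008-04-10.
Nothing else in the chronology tolls or restarts the period.
Filing on 2008-08-01 missed the 2008-04-10 deadline — the action is time-barred.

TIME-BARRED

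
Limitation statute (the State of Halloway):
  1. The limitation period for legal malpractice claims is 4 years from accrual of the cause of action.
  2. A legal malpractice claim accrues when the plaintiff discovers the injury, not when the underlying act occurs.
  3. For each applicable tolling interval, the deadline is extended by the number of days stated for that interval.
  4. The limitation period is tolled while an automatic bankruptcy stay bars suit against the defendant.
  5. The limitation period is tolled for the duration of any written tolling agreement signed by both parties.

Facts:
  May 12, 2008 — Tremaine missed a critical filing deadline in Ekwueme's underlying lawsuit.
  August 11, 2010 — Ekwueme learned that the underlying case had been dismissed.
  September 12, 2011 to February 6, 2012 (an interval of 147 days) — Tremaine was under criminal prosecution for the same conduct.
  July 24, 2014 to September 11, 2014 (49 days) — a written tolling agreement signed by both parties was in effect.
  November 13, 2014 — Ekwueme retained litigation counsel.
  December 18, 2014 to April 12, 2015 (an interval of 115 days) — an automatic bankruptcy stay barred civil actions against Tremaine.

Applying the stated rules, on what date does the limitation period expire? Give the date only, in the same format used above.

The claim did not accrue until Ekwueme discovered the injury on August 11, 2010; the May 12, 2008 act date does not start the clock under the stated rule.
4 years from August 11, 2010 is August 11, 2014.
Because the written tolling agreement ran from July 24, 2014 to September 11, 2014, the deadline is extended by 49 days to September 29, 2014.
By the time the automatic bankruptcy stay began on December 18, 2014, the limitation period had already expired on September 29, 2014; that interval cannot revive it.
No stated provision tolls the period for a criminal prosecution, so the interval from September 12, 2011 to February 6, 2012 has no effect on the deadline.
None of the other events listed affects the running of the period under the stated rules.

September 29, 2014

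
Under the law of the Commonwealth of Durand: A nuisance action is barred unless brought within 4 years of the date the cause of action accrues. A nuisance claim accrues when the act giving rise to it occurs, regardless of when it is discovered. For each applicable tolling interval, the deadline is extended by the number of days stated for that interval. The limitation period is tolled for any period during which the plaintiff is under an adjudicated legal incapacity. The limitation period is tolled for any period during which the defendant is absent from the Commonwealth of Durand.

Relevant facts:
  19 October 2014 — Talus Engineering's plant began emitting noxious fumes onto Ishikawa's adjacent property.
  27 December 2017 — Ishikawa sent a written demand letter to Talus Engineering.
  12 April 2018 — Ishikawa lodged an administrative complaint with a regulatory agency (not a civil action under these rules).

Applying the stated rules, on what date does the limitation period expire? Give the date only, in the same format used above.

19 October 2018

The cause of action accrued on 19 October 2014, the date of the act.
The untolled deadline — 4 years after 19 October 2014 — is 19 October 2018.
The other events in the timeline have no effect on the limitation period under the stated rules.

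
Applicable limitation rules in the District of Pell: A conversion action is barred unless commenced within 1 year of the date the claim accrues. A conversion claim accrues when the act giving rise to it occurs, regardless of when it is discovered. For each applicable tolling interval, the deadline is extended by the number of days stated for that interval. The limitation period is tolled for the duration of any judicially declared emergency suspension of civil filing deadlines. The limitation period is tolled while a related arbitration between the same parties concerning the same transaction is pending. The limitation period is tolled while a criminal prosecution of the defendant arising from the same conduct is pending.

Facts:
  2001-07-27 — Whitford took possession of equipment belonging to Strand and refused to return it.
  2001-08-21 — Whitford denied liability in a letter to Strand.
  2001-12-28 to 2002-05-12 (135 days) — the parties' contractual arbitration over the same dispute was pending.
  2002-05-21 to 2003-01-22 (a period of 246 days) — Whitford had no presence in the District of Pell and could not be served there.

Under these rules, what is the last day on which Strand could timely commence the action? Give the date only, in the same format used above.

The claim accrued on 2001-07-27, the date of the act.
The untolled deadline — 1 year after 2001-07-27 — is 2002-07-27.
The period was tolled for 135 days by the pending related arbitration (2001-12-28 to 2002-05-12), pushing the deadline to 2002-12-09.
Although the defendant's absence ran from 2002-05-21 to 2003-01-22, the stated rules do not make that a tolling event, so it is disregarded.
The other events in the timeline have no effect on the limitation period under the stated rules.

2002-12-09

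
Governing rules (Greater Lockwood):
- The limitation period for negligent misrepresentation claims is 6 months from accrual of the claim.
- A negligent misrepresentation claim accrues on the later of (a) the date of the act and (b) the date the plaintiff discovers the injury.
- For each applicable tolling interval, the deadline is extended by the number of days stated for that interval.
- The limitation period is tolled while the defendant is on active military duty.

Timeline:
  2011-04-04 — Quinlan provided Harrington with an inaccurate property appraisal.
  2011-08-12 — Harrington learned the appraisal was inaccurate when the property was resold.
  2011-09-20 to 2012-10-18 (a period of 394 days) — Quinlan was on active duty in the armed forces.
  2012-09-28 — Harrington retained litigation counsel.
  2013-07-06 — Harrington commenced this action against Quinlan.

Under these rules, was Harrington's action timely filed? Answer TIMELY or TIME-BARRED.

TIME-BARRED

Taking the later of the act (2011-04-04) and discovery (2011-08-12), the claim accrued on 2011-08-12.
6 months from 2011-08-12 is 2012-02-12.
Because the defendant's active military service ran from 2011-09-20 to 2012-10-18, the deadline is extended by 394 days to 2013-03-12.
The other events in the timeline have no effect on the limitation period under the stated rules.
Filing on 2013-07-06 missed the 2013-03-12 deadline — the action is time-barred.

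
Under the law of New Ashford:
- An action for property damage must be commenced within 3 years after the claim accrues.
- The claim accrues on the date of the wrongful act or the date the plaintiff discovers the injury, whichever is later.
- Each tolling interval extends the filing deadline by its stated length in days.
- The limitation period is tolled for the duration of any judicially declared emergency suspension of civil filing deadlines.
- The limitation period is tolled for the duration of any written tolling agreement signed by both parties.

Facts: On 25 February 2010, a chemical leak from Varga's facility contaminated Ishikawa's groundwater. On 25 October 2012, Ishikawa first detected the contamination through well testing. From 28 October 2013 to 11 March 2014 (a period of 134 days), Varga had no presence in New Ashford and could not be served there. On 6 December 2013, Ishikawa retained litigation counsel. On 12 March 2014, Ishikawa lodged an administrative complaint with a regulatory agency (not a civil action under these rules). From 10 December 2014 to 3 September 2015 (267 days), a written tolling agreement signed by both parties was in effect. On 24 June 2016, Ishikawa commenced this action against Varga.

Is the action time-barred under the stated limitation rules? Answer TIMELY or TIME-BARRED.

TIMELY

The claim accrued on 25 October 2012 — the later of the 25 February 2010 act and the 25 October 2012 discovery.
The untolled deadline — 3 years after 25 October 2012 — is 25 October 2015.
The written tolling agreement from 10 December 2014 to 3 September 2015 tolled the period for 267 days, extending the deadline to 18 July 2016.
No stated provision tolls the period for the defendant's absence, so the interval from 28 October 2013 to 11 March 2014 has no effect on the deadline.
Nothing else in the chronology tolls or restarts the period.
Filing on 24 June 2016 beat the 18 July 2016 deadline — the action is timely.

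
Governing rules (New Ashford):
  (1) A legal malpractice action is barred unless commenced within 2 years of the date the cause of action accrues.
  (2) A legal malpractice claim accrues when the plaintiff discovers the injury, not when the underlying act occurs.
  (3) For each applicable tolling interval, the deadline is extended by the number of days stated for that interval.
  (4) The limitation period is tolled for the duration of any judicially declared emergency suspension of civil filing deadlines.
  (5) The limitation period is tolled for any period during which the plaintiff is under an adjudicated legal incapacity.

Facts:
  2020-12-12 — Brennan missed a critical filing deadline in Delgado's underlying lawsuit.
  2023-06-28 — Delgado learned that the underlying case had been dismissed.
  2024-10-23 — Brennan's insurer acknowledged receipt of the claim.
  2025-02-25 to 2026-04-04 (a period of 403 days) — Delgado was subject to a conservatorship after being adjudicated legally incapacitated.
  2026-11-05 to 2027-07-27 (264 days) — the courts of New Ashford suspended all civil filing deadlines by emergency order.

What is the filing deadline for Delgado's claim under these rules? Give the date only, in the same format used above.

The claim did not accrue until Delgado discovered the injury on 2023-06-28; the 2020-12-12 act date does not start the clock under the stated rule.
2 years from 2023-06-28 is 2025-06-28.
Because the plaintiff's legal incapacity ran from 2025-02-25 to 2026-04-04, the deadline is extended by 403 days to 2026-08-05.
The emergency suspension of filing deadlines from 2026-11-05 to 2027-07-27 began after the period had already run on 2026-08-05, so it has no tolling effect.
Nothing else in the chronology tolls or restarts the period.

2026-08-05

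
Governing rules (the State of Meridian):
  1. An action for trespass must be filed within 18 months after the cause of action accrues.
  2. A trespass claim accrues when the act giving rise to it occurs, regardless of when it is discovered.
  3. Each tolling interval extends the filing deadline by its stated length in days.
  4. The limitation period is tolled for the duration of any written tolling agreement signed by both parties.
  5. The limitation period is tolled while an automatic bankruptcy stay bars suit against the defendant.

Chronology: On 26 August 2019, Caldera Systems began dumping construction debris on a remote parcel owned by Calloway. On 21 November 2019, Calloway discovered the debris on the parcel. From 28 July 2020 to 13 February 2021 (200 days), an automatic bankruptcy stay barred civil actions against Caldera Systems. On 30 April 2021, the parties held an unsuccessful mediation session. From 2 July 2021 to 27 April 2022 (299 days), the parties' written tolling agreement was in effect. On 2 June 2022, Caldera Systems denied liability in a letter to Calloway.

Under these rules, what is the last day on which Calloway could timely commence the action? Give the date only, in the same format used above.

Accrual is governed by the date of the act, so the period began to run on 26 August 2019; the later discovery on 21 November 2019 is irrelevant under the stated rule.
18 months from 26 August 2019 is 26 February 2021.
Because the automatic bankruptcy stay ran from 28 July 2020 to 13 February 2021, the deadline is extended by 200 days to 14 September 2021.
The written tolling agreement from 2 July 2021 to 27 April 2022 tolled the period for 299 days, extending the deadline to 10 July 2022.
Nothing else in the chronology tolls or restarts the period.

10 July 2022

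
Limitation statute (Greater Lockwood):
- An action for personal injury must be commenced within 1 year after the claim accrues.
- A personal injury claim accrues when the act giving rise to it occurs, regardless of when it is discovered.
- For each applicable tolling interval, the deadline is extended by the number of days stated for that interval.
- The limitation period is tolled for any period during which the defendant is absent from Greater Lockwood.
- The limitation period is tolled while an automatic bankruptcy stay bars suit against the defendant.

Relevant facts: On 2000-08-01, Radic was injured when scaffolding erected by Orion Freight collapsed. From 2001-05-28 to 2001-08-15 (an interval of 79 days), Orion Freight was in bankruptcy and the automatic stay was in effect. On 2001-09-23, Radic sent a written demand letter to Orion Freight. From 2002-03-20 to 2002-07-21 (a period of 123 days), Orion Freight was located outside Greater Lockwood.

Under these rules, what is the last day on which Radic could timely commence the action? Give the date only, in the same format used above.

The claim accrued on 2000-08-01, when the wrongful act occurred.
Adding the 1 year base period to 2000-08-01 gives a deadline of 2001-08-01, before any tolling.
The automatic bankruptcy stay from 2001-05-28 to 2001-08-15 tolled the period for 79 days, extending the deadline to 2001-10-19.
The defendant's absence from the jurisdiction from 2002-03-20 to 2002-07-21 began after the period had already run on 2001-10-19, so it has no tolling effect.
The other events in the timeline have no effect on the limitation period under the stated rules.

2001-10-19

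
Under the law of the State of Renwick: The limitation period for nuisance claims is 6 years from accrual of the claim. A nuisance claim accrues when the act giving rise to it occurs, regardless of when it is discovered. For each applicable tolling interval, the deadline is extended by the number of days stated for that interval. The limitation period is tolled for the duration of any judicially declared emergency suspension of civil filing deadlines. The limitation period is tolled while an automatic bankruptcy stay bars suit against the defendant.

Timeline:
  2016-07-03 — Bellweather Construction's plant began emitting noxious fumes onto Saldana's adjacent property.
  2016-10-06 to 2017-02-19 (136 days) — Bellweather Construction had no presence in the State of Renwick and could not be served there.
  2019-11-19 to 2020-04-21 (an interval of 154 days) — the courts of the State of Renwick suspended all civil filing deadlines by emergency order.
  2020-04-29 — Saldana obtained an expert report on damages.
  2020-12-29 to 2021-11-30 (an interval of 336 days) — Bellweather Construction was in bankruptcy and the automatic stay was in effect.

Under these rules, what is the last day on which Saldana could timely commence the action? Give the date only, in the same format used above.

2023-11-05

The limitation period began to run on 2016-07-03.
6 years from 2016-07-03 is 2022-07-03.
The emergency suspension of filing deadlines from 2019-11-19 to 2020-04-21 tolled the period for 154 days, extending the deadline to 2022-12-04.
The period was tolled for 336 days by the automatic bankruptcy stay (2020-12-29 to 2021-11-30), pushing the deadline to 2023-11-05.
The defendant's absence from the jurisdiction from 2016-10-06 to 2017-02-19 does not toll the period, because no stated rule makes the defendant's absence a tolling event.
The other events in the timeline have no effect on the limitation period under the stated rules.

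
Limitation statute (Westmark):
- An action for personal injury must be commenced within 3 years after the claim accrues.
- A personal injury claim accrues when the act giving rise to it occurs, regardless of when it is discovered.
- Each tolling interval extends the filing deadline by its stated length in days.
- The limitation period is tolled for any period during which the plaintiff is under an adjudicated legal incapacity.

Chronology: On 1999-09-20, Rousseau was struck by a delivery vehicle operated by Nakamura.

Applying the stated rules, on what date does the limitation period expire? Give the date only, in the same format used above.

The claim accrued on 1999-09-20, the date of the act.
3 years from 1999-09-20 is 2002-09-20.

2002-09-20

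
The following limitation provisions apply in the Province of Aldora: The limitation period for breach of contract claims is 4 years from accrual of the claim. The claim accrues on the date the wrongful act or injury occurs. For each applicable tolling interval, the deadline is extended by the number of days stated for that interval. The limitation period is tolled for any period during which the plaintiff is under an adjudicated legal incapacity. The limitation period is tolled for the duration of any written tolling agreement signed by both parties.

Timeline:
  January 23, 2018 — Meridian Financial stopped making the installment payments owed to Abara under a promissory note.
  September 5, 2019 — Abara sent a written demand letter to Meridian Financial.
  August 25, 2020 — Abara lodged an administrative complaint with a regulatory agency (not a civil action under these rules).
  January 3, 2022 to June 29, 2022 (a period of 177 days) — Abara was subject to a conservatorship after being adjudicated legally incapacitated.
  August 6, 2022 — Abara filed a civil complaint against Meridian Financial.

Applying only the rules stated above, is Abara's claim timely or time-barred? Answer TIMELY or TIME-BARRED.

TIME-BARRED

The limitation period began to run on January 23, 2018.
Adding the 4 years base period to January 23, 2018 gives a deadline of January 23, 2022, before any tolling.
Because the plaintiff's legal incapacity ran from January 3, 2022 to June 29, 2022, the deadline is extended by 177 days to July 19, 2022.
The other events in the timeline have no effect on the limitation period under the stated rules.
The August 6, 2022 filing falls after the July 19, 2022 deadline; the claim is time-barred.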